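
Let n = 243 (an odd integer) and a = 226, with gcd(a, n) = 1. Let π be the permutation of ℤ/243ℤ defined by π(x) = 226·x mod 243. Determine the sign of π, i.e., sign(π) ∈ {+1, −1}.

Start at x=154: 154 → 55 → 37 → 100 → 1 → 226 → 46 → … (one orbit).
27 cycles of lengths [27, 27, 27, 27, 27, 27, 9, 9, 9, 9, 9, 9, 3, 3, 3, 3, 3, 3, 1, 1, 1, 1, 1, 1, 1, 1, 1].
sign(π) = (−1)^{n − #cycles} = (−1)^{243−27} = (−1)^216 = +1.
Check: (226/243) = +1 by Zolotarev.

+1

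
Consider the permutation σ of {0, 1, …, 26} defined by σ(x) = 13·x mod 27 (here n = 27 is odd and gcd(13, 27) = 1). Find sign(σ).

+1

Orbit of 1 under x↦13x: [1, 13, 7, 10, 22, 16, 19]… (length divides ord_27(13)).
The orbit structure of x ↦ 13x mod 27: 7 orbits of sizes [9, 9, 3, 3, 1, 1, 1].
7 cycles on 27: each ℓ→(−1)^(ℓ−1), product (−1)^20 = +1.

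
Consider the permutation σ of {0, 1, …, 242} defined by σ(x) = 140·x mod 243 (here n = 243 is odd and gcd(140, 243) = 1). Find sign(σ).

Start at x=52: 52 → 233 → 58 → 101 → 46 → 122 → 70 → … (one orbit).
π_140 has 6 disjoint cycles with lengths [162, 54, 18, 6, 2, 1] on {0,…,242}.
n − c = 243 − 6 = 237; sign = (−1)^237 = -1.
Check: (140/243) = -1 by Zolotarev.

-1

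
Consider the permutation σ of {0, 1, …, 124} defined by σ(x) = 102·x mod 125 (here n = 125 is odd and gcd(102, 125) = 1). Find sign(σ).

-1

Orbit of 121 under x↦102x: [121, 92, 9, 43, 11, 122, 69]… (length divides ord_125(102)).
The orbit structure of x ↦ 102x mod 125: 4 orbits of sizes [100, 20, 4, 1].
125 − 4 = 121 transpositions; sign(π) = (−1)^121 = -1.
Check: (102/125) = -1 by Zolotarev.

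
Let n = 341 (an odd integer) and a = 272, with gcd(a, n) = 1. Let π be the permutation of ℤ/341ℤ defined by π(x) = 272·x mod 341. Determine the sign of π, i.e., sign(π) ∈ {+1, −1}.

+1

Start at x=257: 257 → 340 → 69 → 13 → 126 → 172 → 67 → … (one orbit).
Cycle lengths of π_272 on ℤ/341ℤ: [30, 30, 30, 30, 30, 30, 30, 30, 30, 30, 30, 10, 1]; 13 cycles in total.
341 − 13 = 328 transpositions; sign(π) = (−1)^328 = +1.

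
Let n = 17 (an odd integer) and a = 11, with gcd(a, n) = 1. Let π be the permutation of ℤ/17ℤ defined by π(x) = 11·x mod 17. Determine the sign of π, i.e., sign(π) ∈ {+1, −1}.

-1

Trace 12: π^k(12) = [12, 13, 7, 9, 14, 1, 11] for k=0..6.
Cycle type of π: 16 + 1; total 2 cycles.
17 − 2 = 15 transpositions; sign(π) = (−1)^15 = -1.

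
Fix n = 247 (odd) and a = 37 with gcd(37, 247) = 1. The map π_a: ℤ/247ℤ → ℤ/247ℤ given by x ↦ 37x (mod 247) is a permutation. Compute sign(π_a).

Orbit of 227 under x↦37x: [227, 1, 37, 134, 18, 172, 189]… (length divides ord_247(37)).
π_37 has 29 disjoint cycles with lengths [12, 12, 12, 12, 12, 12, 12, 12, 12, 12, 12, 12, 12, 12, 12, 12, 12, 12, 12, 2, 2, 2, 2, 2, 2, 2, 2, 2, 1] on {0,…,246}.
n − c = 247 − 29 = 218; sign = (−1)^218 = +1.

+1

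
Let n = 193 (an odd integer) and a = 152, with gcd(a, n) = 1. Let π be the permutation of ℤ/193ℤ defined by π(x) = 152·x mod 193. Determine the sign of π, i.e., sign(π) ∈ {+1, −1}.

-1

Trace 60: π^k(60) = [60, 49, 114, 151, 178, 36, 68] for k=0..6.
Cycle lengths of π_152 on ℤ/193ℤ: [192, 1]; 2 cycles in total.
With 2 cycles on 193 points, sign = (−1)^{193−2} = -1.
(152|193)_J = -1 (Zolotarev's lemma cross-check).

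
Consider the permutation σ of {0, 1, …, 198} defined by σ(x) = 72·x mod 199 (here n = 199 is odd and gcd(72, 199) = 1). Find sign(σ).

Trace 66: π^k(66) = [66, 175, 63, 158, 33, 187, 131] for k=0..6.
The orbit structure of x ↦ 72x mod 199: 3 orbits of sizes [99, 99, 1].
3 cycles on 199: each ℓ→(−1)^(ℓ−1), product (−1)^196 = +1.
Check: (72/199) = +1 by Zolotarev.

+1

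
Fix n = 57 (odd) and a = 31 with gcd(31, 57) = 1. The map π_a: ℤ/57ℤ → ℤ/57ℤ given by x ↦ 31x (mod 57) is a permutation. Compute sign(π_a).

Trace 46: π^k(46) = [46, 1, 31, 49, 37, 7] for k=0..5.
Decompose π into cycles: lengths [6, 6, 6, 6, 6, 6, 6, 6, 6, 1, 1, 1] (12 cycles, including the fixed point 0).
57 − 12 = 45 transpositions; sign(π) = (−1)^45 = -1.
(31|57)_J = -1 (Zolotarev's lemma cross-check).

-1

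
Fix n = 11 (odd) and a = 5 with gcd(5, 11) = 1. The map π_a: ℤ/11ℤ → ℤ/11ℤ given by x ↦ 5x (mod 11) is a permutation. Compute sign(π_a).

+1

Orbit of 9 under x↦5x: [9, 1, 5, 3, 4]… (length divides ord_11(5)).
π_5 has 3 disjoint cycles with lengths [5, 5, 1] on {0,…,10}.
Σ(ℓ_i−1) = 11−3 = 8; sign = (−1)^8 = +1.
(5|11)_J = +1 (Zolotarev's lemma cross-check).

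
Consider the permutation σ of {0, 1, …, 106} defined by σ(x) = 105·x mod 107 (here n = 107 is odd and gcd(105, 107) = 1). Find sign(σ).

Trace 105: π^k(105) = [105, 4, 99, 16, 75, 64, 86] for k=0..6.
3 cycles of lengths [53, 53, 1].
sign(π) = (−1)^{n − #cycles} = (−1)^{107−3} = (−1)^104 = +1.

+1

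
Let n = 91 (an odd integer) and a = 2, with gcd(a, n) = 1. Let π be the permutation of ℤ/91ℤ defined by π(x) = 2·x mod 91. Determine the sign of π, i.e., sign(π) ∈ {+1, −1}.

-1

Orbit of 37 under x↦2x: [37, 74, 57, 23, 46, 1, 2]… (length divides ord_91(2)).
Cycle lengths of π_2 on ℤ/91ℤ: [12, 12, 12, 12, 12, 12, 12, 3, 3, 1]; 10 cycles in total.
Σ(ℓ_i−1) = 91−10 = 81; sign = (−1)^81 = -1.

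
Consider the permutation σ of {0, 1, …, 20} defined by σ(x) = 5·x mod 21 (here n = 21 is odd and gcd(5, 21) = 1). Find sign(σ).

+1

Start at x=16: 16 → 17 → 1 → 5 → 4 → 20 → 16 (one orbit).
Cycle type of π: 6×3 + 2 + 1; total 5 cycles.
n − c = 21 − 5 = 16; sign = (−1)^16 = +1.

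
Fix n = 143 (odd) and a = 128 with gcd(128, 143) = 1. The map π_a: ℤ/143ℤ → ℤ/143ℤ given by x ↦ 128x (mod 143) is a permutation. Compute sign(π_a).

Start at x=81: 81 → 72 → 64 → 41 → 100 → 73 → 49 → … (one orbit).
π_128 has 5 disjoint cycles with lengths [60, 60, 12, 10, 1] on {0,…,142}.
With 5 cycles on 143 points, sign = (−1)^{143−5} = +1.
Check: (128/143) = +1 by Zolotarev.

+1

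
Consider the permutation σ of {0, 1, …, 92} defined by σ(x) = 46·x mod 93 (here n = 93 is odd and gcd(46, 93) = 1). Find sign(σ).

-1

Start at x=70: 70 → 58 → 64 → 61 → 16 → 85 → 4 → … (one orbit).
Decompose π into cycles: lengths [10, 10, 10, 10, 10, 10, 10, 10, 10, 1, 1, 1] (12 cycles, including the fixed point 0).
93 − 12 = 81 transpositions; sign(π) = (−1)^81 = -1.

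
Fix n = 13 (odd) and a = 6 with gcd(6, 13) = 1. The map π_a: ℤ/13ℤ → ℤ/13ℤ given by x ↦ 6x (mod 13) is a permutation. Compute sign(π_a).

Orbit of 4 under x↦6x: [4, 11, 1, 6, 10, 8, 9]… (length divides ord_13(6)).
The orbit structure of x ↦ 6x mod 13: 2 orbits of sizes [12, 1].
Σ(ℓ_i−1) = 13−2 = 11; sign = (−1)^11 = -1.
Check: (6/13) = -1 by Zolotarev.

-1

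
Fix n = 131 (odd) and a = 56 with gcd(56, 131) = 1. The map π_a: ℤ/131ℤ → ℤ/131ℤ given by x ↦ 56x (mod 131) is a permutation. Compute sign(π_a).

Start at x=17: 17 → 35 → 126 → 113 → 40 → 13 → 73 → … (one orbit).
2 cycles of lengths [130, 1].
131 − 2 = 129 transpositions; sign(π) = (−1)^129 = -1.
The Jacobi symbol (56|131) = -1 (Zolotarev) agrees.

-1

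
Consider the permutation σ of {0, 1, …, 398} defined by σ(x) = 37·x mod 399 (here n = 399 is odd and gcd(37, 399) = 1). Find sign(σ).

Orbit of 58 under x↦37x: [58, 151, 1, 37, 172, 379]… (length divides ord_399(37)).
Decompose π into cycles: lengths [6, 6, 6, 6, 6, 6, 6, 6, 6, 6, 6, 6, 6, 6, 6, 6, 6, 6, 6, 6, 6, 6, 6, 6, 6, 6, 6, 6, 6, 6, 6, 6, 6, 6, 6, 6, 6, 6, 6, 6, 6, 6, 6, 6, 6, 6, 6, 6, 6, 6, 6, 6, 6, 6, 3, 3, 3, 3, 3, 3, 2, 2, 2, 2, 2, 2, 2, 2, 2, 2, 2, 2, 2, 2, 2, 2, 2, 2, 2, 2, 2, 2, 2, 2, 2, 2, 2, 1, 1, 1] (90 cycles, including the fixed point 0).
With 90 cycles on 399 points, sign = (−1)^{399−90} = -1.
Zolotarev: (37|399) = -1, matching the cycle-count sign.

-1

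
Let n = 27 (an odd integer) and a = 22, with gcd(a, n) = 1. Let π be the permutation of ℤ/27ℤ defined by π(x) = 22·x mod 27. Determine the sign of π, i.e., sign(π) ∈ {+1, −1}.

Start at x=22: 22 → 25 → 10 → 4 → 7 → 19 → 13 → … (one orbit).
7 cycles of lengths [9, 9, 3, 3, 1, 1, 1].
27 − 7 = 20 transpositions; sign(π) = (−1)^20 = +1.

+1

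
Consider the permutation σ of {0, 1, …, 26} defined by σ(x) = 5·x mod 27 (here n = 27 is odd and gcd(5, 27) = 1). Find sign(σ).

Trace 26: π^k(26) = [26, 22, 2, 10, 23, 7, 8] for k=0..6.
Cycle type of π: 18 + 6 + 2 + 1; total 4 cycles.
With 4 cycles on 27 points, sign = (−1)^{27−4} = -1.
(5|27)_J = -1 (Zolotarev's lemma cross-check).

-1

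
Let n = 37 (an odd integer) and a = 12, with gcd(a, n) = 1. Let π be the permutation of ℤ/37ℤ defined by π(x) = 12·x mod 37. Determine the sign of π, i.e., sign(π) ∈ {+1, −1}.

+1

Start at x=10: 10 → 9 → 34 → 1 → 12 → 33 → 26 → … (one orbit).
5 cycles of lengths [9, 9, 9, 9, 1].
Σ(ℓ_i−1) = 37−5 = 32; sign = (−1)^32 = +1.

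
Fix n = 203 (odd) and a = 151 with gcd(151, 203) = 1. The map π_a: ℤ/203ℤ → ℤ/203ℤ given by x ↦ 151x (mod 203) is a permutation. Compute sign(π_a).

+1

Start at x=9: 9 → 141 → 179 → 30 → 64 → 123 → 100 → … (one orbit).
Decompose π into cycles: lengths [42, 42, 42, 42, 14, 14, 3, 3, 1] (9 cycles, including the fixed point 0).
sign(π) = (−1)^{n − #cycles} = (−1)^{203−9} = (−1)^194 = +1.
Zolotarev: (151|203) = +1, matching the cycle-count sign.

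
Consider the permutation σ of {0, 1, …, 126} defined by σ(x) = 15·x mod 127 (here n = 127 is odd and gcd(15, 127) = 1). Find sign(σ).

+1

Orbit of 52 under x↦15x: [52, 18, 16, 113, 44, 25, 121]… (length divides ord_127(15)).
The orbit structure of x ↦ 15x mod 127: 3 orbits of sizes [63, 63, 1].
3 cycles on 127: each ℓ→(−1)^(ℓ−1), product (−1)^124 = +1.
(15|127)_J = +1 (Zolotarev's lemma cross-check).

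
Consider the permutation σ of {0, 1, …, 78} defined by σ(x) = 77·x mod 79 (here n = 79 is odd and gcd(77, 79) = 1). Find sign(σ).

Start at x=77: 77 → 4 → 71 → 16 → 47 → 64 → 30 → … (one orbit).
Cycle lengths of π_77 on ℤ/79ℤ: [78, 1]; 2 cycles in total.
sign(π) = (−1)^{n − #cycles} = (−1)^{79−2} = (−1)^77 = -1.

-1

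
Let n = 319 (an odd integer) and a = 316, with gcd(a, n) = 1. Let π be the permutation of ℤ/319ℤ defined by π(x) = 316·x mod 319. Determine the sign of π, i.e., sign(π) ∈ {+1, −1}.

+1

Orbit of 293 under x↦316x: [293, 78, 85, 64, 127, 257, 186]… (length divides ord_319(316)).
Decompose π into cycles: lengths [140, 140, 28, 10, 1] (5 cycles, including the fixed point 0).
sign(π) = (−1)^{n − #cycles} = (−1)^{319−5} = (−1)^314 = +1.
(316|319)_J = +1 (Zolotarev's lemma cross-check).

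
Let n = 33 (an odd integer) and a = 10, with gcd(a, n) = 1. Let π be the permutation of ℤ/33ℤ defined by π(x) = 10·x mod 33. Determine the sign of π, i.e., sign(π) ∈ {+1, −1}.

Trace 10: π^k(10) = [10, 1] for k=0..1.
π_10 has 18 disjoint cycles with lengths [2, 2, 2, 2, 2, 2, 2, 2, 2, 2, 2, 2, 2, 2, 2, 1, 1, 1] on {0,…,32}.
sign(π) = (−1)^{n − #cycles} = (−1)^{33−18} = (−1)^15 = -1.

-1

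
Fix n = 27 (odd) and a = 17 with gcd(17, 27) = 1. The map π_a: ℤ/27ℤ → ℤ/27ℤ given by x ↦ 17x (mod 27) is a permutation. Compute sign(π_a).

Start at x=26: 26 → 10 → 8 → 1 → 17 → 19 → 26 (one orbit).
Decompose π into cycles: lengths [6, 6, 6, 2, 2, 2, 2, 1] (8 cycles, including the fixed point 0).
8 cycles on 27: each ℓ→(−1)^(ℓ−1), product (−1)^19 = -1.
Via Zolotarev, sign(π_{17}) = (17|27) = -1.

-1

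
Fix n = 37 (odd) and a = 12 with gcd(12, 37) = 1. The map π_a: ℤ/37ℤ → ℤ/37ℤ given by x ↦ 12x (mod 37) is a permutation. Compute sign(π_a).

Trace 9: π^k(9) = [9, 34, 1, 12, 33, 26, 16] for k=0..6.
Decompose π into cycles: lengths [9, 9, 9, 9, 1] (5 cycles, including the fixed point 0).
sign(π) = (−1)^{n − #cycles} = (−1)^{37−5} = (−1)^32 = +1.

+1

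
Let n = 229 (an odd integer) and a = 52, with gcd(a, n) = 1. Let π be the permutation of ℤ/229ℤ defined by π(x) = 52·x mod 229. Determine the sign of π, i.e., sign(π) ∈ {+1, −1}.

-1

Start at x=225: 225 → 21 → 176 → 221 → 42 → 123 → 213 → … (one orbit).
π_52 has 4 disjoint cycles with lengths [76, 76, 76, 1] on {0,…,228}.
n − c = 229 − 4 = 225; sign = (−1)^225 = -1.
(52|229)_J = -1 (Zolotarev's lemma cross-check).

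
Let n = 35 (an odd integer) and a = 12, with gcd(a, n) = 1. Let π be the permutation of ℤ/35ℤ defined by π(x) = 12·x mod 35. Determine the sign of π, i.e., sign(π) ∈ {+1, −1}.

Trace 16: π^k(16) = [16, 17, 29, 33, 11, 27, 9] for k=0..6.
The orbit structure of x ↦ 12x mod 35: 5 orbits of sizes [12, 12, 6, 4, 1].
35 − 5 = 30 transpositions; sign(π) = (−1)^30 = +1.

+1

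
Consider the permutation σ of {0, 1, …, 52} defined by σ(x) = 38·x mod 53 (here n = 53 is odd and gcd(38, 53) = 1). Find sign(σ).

+1

Orbit of 1 under x↦38x: [1, 38, 13, 17, 10, 9, 24]… (length divides ord_53(38)).
Cycle lengths of π_38 on ℤ/53ℤ: [26, 26, 1]; 3 cycles in total.
3 cycles on 53: each ℓ→(−1)^(ℓ−1), product (−1)^50 = +1.
Check: (38/53) = +1 by Zolotarev.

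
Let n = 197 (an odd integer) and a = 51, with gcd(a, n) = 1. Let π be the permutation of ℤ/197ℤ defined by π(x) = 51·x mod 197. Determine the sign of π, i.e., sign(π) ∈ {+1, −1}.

Start at x=49: 49 → 135 → 187 → 81 → 191 → 88 → 154 → … (one orbit).
Cycle lengths of π_51 on ℤ/197ℤ: [49, 49, 49, 49, 1]; 5 cycles in total.
Σ(ℓ_i−1) = 197−5 = 192; sign = (−1)^192 = +1.
Via Zolotarev, sign(π_{51}) = (51|197) = +1.

+1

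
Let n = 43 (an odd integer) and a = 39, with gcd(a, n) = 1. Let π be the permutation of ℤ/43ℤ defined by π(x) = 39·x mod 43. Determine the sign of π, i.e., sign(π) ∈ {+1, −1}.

Trace 39: π^k(39) = [39, 16, 22, 41, 8, 11, 42] for k=0..6.
Cycle type of π: 14×3 + 1; total 4 cycles.
43 − 4 = 39 transpositions; sign(π) = (−1)^39 = -1.

-1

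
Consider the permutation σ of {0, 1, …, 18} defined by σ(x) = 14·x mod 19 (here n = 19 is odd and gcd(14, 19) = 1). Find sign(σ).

-1

Orbit of 6 under x↦14x: [6, 8, 17, 10, 7, 3, 4]… (length divides ord_19(14)).
π_14 has 2 disjoint cycles with lengths [18, 1] on {0,…,18}.
sign(π) = (−1)^{n − #cycles} = (−1)^{19−2} = (−1)^17 = -1.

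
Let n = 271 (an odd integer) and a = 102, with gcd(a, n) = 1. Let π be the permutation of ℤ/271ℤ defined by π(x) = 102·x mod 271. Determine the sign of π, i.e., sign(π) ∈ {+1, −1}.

-1

Start at x=106: 106 → 243 → 125 → 13 → 242 → 23 → 178 → … (one orbit).
The orbit structure of x ↦ 102x mod 271: 16 orbits of sizes [18, 18, 18, 18, 18, 18, 18, 18, 18, 18, 18, 18, 18, 18, 18, 1].
271 − 16 = 255 transpositions; sign(π) = (−1)^255 = -1.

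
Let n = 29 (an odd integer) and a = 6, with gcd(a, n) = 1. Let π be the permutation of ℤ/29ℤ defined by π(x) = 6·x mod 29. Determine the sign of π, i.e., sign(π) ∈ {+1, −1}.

Start at x=13: 13 → 20 → 4 → 24 → 28 → 23 → 22 → … (one orbit).
Decompose π into cycles: lengths [14, 14, 1] (3 cycles, including the fixed point 0).
With 3 cycles on 29 points, sign = (−1)^{29−3} = +1.

+1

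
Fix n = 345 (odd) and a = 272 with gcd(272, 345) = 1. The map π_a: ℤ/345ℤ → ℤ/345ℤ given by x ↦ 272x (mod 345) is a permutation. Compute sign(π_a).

Start at x=287: 287 → 94 → 38 → 331 → 332 → 259 → 68 → … (one orbit).
Cycle type of π: 44×6 + 22×3 + 4×3 + 2 + 1; total 14 cycles.
With 14 cycles on 345 points, sign = (−1)^{345−14} = -1.

-1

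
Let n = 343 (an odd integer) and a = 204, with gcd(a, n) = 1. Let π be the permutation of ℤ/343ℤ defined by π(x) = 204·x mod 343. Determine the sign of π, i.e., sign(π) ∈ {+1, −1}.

Trace 253: π^k(253) = [253, 162, 120, 127, 183, 288, 99] for k=0..6.
19 cycles of lengths [49, 49, 49, 49, 49, 49, 7, 7, 7, 7, 7, 7, 1, 1, 1, 1, 1, 1, 1].
19 cycles on 343: each ℓ→(−1)^(ℓ−1), product (−1)^324 = +1.

+1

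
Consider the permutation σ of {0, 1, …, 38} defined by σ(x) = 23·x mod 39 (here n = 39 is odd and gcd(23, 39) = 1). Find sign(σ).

Orbit of 23 under x↦23x: [23, 22, 38, 16, 17, 1]… (length divides ord_39(23)).
Cycle lengths of π_23 on ℤ/39ℤ: [6, 6, 6, 6, 6, 6, 2, 1]; 8 cycles in total.
8 cycles on 39: each ℓ→(−1)^(ℓ−1), product (−1)^31 = -1.
Check: (23/39) = -1 by Zolotarev.

-1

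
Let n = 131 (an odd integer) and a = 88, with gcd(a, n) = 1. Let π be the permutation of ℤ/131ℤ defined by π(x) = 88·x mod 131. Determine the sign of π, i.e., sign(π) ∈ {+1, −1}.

Trace 87: π^k(87) = [87, 58, 126, 84, 56, 81, 54] for k=0..6.
π_88 has 2 disjoint cycles with lengths [130, 1] on {0,…,130}.
131 − 2 = 129 transpositions; sign(π) = (−1)^129 = -1.

-1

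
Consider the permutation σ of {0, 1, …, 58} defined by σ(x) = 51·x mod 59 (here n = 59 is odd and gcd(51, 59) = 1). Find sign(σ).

Orbit of 57 under x↦51x: [57, 16, 49, 21, 9, 46, 45]… (length divides ord_59(51)).
The orbit structure of x ↦ 51x mod 59: 3 orbits of sizes [29, 29, 1].
sign(π) = (−1)^{n − #cycles} = (−1)^{59−3} = (−1)^56 = +1.

+1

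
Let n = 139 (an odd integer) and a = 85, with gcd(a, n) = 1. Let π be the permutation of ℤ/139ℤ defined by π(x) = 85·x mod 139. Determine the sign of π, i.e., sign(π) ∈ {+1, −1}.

-1

Start at x=129: 129 → 123 → 30 → 48 → 49 → 134 → 131 → … (one orbit).
π_85 has 2 disjoint cycles with lengths [138, 1] on {0,…,138}.
139 − 2 = 137 transpositions; sign(π) = (−1)^137 = -1.
Zolotarev: (85|139) = -1, matching the cycle-count sign.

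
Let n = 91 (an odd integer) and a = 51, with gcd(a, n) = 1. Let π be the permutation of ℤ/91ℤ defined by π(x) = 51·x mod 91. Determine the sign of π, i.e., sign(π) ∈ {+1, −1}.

+1

Start at x=1: 1 → 51 → 53 → 64 → 79 → 25 → 1 (one orbit).
π_51 has 21 disjoint cycles with lengths [6, 6, 6, 6, 6, 6, 6, 6, 6, 6, 6, 6, 3, 3, 2, 2, 2, 2, 2, 2, 1] on {0,…,90}.
21 cycles on 91: each ℓ→(−1)^(ℓ−1), product (−1)^70 = +1.
(51|91)_J = +1 (Zolotarev's lemma cross-check).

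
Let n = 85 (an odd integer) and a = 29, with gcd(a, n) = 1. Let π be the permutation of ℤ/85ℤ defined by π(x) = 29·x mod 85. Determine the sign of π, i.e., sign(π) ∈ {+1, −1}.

-1

Start at x=76: 76 → 79 → 81 → 54 → 36 → 24 → 16 → … (one orbit).
Cycle type of π: 16×5 + 2×2 + 1; total 8 cycles.
n − c = 85 − 8 = 77; sign = (−1)^77 = -1.
Check: (29/85) = -1 by Zolotarev.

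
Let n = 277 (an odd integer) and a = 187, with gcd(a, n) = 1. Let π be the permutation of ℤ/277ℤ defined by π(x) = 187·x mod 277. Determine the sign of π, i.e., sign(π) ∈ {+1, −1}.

Start at x=10: 10 → 208 → 116 → 86 → 16 → 222 → 241 → … (one orbit).
Cycle lengths of π_187 on ℤ/277ℤ: [138, 138, 1]; 3 cycles in total.
Σ(ℓ_i−1) = 277−3 = 274; sign = (−1)^274 = +1.
Via Zolotarev, sign(π_{187}) = (187|277) = +1.

+1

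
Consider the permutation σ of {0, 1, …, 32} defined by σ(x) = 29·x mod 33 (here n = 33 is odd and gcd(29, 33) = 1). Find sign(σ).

+1

Start at x=31: 31 → 8 → 1 → 29 → 16 → 2 → 25 → … (one orbit).
The orbit structure of x ↦ 29x mod 33: 5 orbits of sizes [10, 10, 10, 2, 1].
Σ(ℓ_i−1) = 33−5 = 28; sign = (−1)^28 = +1.
Check: (29/33) = +1 by Zolotarev.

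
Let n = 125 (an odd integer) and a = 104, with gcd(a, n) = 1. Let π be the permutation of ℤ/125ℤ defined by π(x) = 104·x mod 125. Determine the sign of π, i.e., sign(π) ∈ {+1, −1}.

Orbit of 106 under x↦104x: [106, 24, 121, 84, 111, 44, 76]… (length divides ord_125(104)).
π_104 has 7 disjoint cycles with lengths [50, 50, 10, 10, 2, 2, 1] on {0,…,124}.
7 cycles on 125: each ℓ→(−1)^(ℓ−1), product (−1)^118 = +1.

+1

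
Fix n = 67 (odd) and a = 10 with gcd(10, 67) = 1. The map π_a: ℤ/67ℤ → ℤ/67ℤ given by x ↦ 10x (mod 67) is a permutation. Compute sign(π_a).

+1

Orbit of 39 under x↦10x: [39, 55, 14, 6, 60, 64, 37]… (length divides ord_67(10)).
Cycle type of π: 33×2 + 1; total 3 cycles.
3 cycles on 67: each ℓ→(−1)^(ℓ−1), product (−1)^64 = +1.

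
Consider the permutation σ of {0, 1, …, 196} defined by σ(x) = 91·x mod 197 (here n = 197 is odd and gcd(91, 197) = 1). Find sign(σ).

Trace 191: π^k(191) = [191, 45, 155, 118, 100, 38, 109] for k=0..6.
Cycle lengths of π_91 on ℤ/197ℤ: [196, 1]; 2 cycles in total.
2 cycles on 197: each ℓ→(−1)^(ℓ−1), product (−1)^195 = -1.

-1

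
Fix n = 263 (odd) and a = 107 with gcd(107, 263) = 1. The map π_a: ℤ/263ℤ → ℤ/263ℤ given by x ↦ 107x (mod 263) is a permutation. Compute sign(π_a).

Orbit of 165 under x↦107x: [165, 34, 219, 26, 152, 221, 240]… (length divides ord_263(107)).
2 cycles of lengths [262, 1].
sign(π) = (−1)^{n − #cycles} = (−1)^{263−2} = (−1)^261 = -1.
Via Zolotarev, sign(π_{107}) = (107|263) = -1.

-1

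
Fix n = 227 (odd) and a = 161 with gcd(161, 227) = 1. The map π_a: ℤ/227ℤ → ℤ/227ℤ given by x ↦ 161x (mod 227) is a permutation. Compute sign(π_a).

Trace 76: π^k(76) = [76, 205, 90, 189, 11, 182, 19] for k=0..6.
The orbit structure of x ↦ 161x mod 227: 3 orbits of sizes [113, 113, 1].
3 cycles on 227: each ℓ→(−1)^(ℓ−1), product (−1)^224 = +1.
Check: (161/227) = +1 by Zolotarev.

+1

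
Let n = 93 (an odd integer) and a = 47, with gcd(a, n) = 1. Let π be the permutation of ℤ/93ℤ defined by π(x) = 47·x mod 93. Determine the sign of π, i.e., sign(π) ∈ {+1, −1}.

Trace 16: π^k(16) = [16, 8, 4, 2, 1, 47, 70] for k=0..6.
14 cycles of lengths [10, 10, 10, 10, 10, 10, 5, 5, 5, 5, 5, 5, 2, 1].
sign(π) = (−1)^{n − #cycles} = (−1)^{93−14} = (−1)^79 = -1.
Zolotarev: (47|93) = -1, matching the cycle-count sign.

-1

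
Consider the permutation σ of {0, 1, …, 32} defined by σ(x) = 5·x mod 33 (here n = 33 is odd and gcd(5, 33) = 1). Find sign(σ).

-1

Orbit of 25 under x↦5x: [25, 26, 31, 23, 16, 14, 4]… (length divides ord_33(5)).
π_5 has 6 disjoint cycles with lengths [10, 10, 5, 5, 2, 1] on {0,…,32}.
6 cycles on 33: each ℓ→(−1)^(ℓ−1), product (−1)^27 = -1.
Via Zolotarev, sign(π_{5}) = (5|33) = -1.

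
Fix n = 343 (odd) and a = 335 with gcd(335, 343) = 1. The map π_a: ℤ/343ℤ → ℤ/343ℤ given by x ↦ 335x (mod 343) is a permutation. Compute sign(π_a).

Orbit of 141 under x↦335x: [141, 244, 106, 181, 267, 265, 281]… (length divides ord_343(335)).
The orbit structure of x ↦ 335x mod 343: 10 orbits of sizes [98, 98, 98, 14, 14, 14, 2, 2, 2, 1].
With 10 cycles on 343 points, sign = (−1)^{343−10} = -1.
Via Zolotarev, sign(π_{335}) = (335|343) = -1.

-1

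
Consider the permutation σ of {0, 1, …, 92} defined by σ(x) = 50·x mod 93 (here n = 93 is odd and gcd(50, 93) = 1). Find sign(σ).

Trace 20: π^k(20) = [20, 70, 59, 67, 2, 7, 71] for k=0..6.
Cycle lengths of π_50 on ℤ/93ℤ: [30, 30, 15, 15, 2, 1]; 6 cycles in total.
n − c = 93 − 6 = 87; sign = (−1)^87 = -1.

-1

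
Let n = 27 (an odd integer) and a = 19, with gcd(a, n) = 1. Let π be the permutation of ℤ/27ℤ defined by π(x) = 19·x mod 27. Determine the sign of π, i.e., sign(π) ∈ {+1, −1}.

+1

Orbit of 1 under x↦19x: [1, 19, 10]… (length divides ord_27(19)).
Decompose π into cycles: lengths [3, 3, 3, 3, 3, 3, 1, 1, 1, 1, 1, 1, 1, 1, 1] (15 cycles, including the fixed point 0).
27 − 15 = 12 transpositions; sign(π) = (−1)^12 = +1.
The Jacobi symbol (19|27) = +1 (Zolotarev) agrees.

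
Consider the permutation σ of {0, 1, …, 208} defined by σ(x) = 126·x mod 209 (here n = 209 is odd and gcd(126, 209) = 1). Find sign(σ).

-1

Orbit of 58 under x↦126x: [58, 202, 163, 56, 159, 179, 191]… (length divides ord_209(126)).
π_126 has 12 disjoint cycles with lengths [30, 30, 30, 30, 30, 30, 6, 6, 6, 5, 5, 1] on {0,…,208}.
With 12 cycles on 209 points, sign = (−1)^{209−12} = -1.
Zolotarev: (126|209) = -1, matching the cycle-count sign.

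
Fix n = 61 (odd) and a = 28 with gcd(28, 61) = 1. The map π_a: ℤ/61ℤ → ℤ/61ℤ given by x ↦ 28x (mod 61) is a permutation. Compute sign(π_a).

-1

Orbit of 24 under x↦28x: [24, 1, 28, 52, 53, 20, 11]… (length divides ord_61(28)).
Cycle lengths of π_28 on ℤ/61ℤ: [20, 20, 20, 1]; 4 cycles in total.
4 cycles on 61: each ℓ→(−1)^(ℓ−1), product (−1)^57 = -1.
Zolotarev: (28|61) = -1, matching the cycle-count sign.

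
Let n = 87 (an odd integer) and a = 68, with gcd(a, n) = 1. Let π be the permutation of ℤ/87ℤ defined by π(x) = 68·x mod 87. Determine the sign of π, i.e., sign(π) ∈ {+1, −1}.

Start at x=32: 32 → 1 → 68 → 13 → 14 → 82 → 8 → … (one orbit).
π_68 has 5 disjoint cycles with lengths [28, 28, 28, 2, 1] on {0,…,86}.
With 5 cycles on 87 points, sign = (−1)^{87−5} = +1.

+1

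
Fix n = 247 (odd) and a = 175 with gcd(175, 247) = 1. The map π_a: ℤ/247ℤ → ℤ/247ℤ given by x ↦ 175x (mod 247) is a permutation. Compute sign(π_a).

Trace 96: π^k(96) = [96, 4, 206, 235, 123, 36, 125] for k=0..6.
Cycle type of π: 36×6 + 12 + 9×2 + 1; total 10 cycles.
n − c = 247 − 10 = 237; sign = (−1)^237 = -1.
The Jacobi symbol (175|247) = -1 (Zolotarev) agrees.

-1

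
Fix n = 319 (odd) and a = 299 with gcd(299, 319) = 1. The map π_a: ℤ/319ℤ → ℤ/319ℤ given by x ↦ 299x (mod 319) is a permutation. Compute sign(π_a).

-1

Orbit of 284 under x↦299x: [284, 62, 36, 237, 45, 57, 136]… (length divides ord_319(299)).
The orbit structure of x ↦ 299x mod 319: 8 orbits of sizes [70, 70, 70, 70, 14, 14, 10, 1].
319 − 8 = 311 transpositions; sign(π) = (−1)^311 = -1.
(299|319)_J = -1 (Zolotarev's lemma cross-check).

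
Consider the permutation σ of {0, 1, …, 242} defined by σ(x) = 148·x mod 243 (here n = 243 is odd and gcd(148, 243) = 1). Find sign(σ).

+1

Trace 58: π^k(58) = [58, 79, 28, 13, 223, 199, 49] for k=0..6.
π_148 has 11 disjoint cycles with lengths [81, 81, 27, 27, 9, 9, 3, 3, 1, 1, 1] on {0,…,242}.
243 − 11 = 232 transpositions; sign(π) = (−1)^232 = +1.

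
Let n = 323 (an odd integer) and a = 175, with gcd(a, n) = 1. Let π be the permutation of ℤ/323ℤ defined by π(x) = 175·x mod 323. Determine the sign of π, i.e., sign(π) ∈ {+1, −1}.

-1

Orbit of 292 under x↦175x: [292, 66, 245, 239, 158, 195, 210]… (length divides ord_323(175)).
The orbit structure of x ↦ 175x mod 323: 6 orbits of sizes [144, 144, 16, 9, 9, 1].
With 6 cycles on 323 points, sign = (−1)^{323−6} = -1.
Via Zolotarev, sign(π_{175}) = (175|323) = -1.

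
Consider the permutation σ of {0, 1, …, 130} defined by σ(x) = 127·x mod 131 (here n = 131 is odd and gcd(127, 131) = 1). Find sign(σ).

-1

Orbit of 105 under x↦127x: [105, 104, 108, 92, 25, 31, 7]… (length divides ord_131(127)).
π_127 has 2 disjoint cycles with lengths [130, 1] on {0,…,130}.
2 cycles on 131: each ℓ→(−1)^(ℓ−1), product (−1)^129 = -1.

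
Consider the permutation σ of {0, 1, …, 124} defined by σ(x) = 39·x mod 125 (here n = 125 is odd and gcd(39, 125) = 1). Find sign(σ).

Start at x=84: 84 → 26 → 14 → 46 → 44 → 91 → 49 → … (one orbit).
Cycle lengths of π_39 on ℤ/125ℤ: [50, 50, 10, 10, 2, 2, 1]; 7 cycles in total.
7 cycles on 125: each ℓ→(−1)^(ℓ−1), product (−1)^118 = +1.

+1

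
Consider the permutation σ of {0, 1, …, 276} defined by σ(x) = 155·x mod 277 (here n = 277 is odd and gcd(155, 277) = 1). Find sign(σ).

Orbit of 236 under x↦155x: [236, 16, 264, 201, 131, 84, 1]… (length divides ord_277(155)).
Cycle type of π: 23×12 + 1; total 13 cycles.
277 − 13 = 264 transpositions; sign(π) = (−1)^264 = +1.

+1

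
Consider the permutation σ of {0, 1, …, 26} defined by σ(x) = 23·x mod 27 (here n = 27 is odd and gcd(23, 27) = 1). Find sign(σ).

Orbit of 22 under x↦23x: [22, 20, 1, 23, 16, 17, 13]… (length divides ord_27(23)).
π_23 has 4 disjoint cycles with lengths [18, 6, 2, 1] on {0,…,26}.
With 4 cycles on 27 points, sign = (−1)^{27−4} = -1.
Zolotarev: (23|27) = -1, matching the cycle-count sign.

-1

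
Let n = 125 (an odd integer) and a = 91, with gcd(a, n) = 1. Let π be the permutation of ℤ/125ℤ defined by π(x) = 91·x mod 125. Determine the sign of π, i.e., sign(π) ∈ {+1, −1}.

+1

Trace 51: π^k(51) = [51, 16, 81, 121, 11, 1, 91] for k=0..6.
Cycle type of π: 25×4 + 5×4 + 1×5; total 13 cycles.
125 − 13 = 112 transpositions; sign(π) = (−1)^112 = +1.
Zolotarev: (91|125) = +1, matching the cycle-count sign.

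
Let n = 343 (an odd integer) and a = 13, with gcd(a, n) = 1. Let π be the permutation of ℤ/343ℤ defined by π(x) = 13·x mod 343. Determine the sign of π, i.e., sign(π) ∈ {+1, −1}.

-1

Trace 148: π^k(148) = [148, 209, 316, 335, 239, 20, 260] for k=0..6.
10 cycles of lengths [98, 98, 98, 14, 14, 14, 2, 2, 2, 1].
n − c = 343 − 10 = 333; sign = (−1)^333 = -1.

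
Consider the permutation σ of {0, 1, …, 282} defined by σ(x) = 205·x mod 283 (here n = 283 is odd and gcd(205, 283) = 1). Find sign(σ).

Trace 253: π^k(253) = [253, 76, 15, 245, 134, 19, 216] for k=0..6.
Cycle type of π: 94×3 + 1; total 4 cycles.
Σ(ℓ_i−1) = 283−4 = 279; sign = (−1)^279 = -1.

-1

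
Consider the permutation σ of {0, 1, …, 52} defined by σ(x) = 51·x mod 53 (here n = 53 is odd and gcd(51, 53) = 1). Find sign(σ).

Trace 23: π^k(23) = [23, 7, 39, 28, 50, 6, 41] for k=0..6.
The orbit structure of x ↦ 51x mod 53: 2 orbits of sizes [52, 1].
Σ(ℓ_i−1) = 53−2 = 51; sign = (−1)^51 = -1.

-1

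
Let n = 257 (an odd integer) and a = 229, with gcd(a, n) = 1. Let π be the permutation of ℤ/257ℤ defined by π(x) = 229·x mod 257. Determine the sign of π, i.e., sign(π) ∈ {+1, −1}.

Start at x=49: 49 → 170 → 123 → 154 → 57 → 203 → 227 → … (one orbit).
Decompose π into cycles: lengths [256, 1] (2 cycles, including the fixed point 0).
Σ(ℓ_i−1) = 257−2 = 255; sign = (−1)^255 = -1.

-1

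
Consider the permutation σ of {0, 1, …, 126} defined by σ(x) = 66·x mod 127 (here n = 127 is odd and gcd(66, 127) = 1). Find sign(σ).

Trace 2: π^k(2) = [2, 5, 76, 63, 94, 108, 16] for k=0..6.
Cycle lengths of π_66 on ℤ/127ℤ: [42, 42, 42, 1]; 4 cycles in total.
4 cycles on 127: each ℓ→(−1)^(ℓ−1), product (−1)^123 = -1.
(66|127)_J = -1 (Zolotarev's lemma cross-check).

-1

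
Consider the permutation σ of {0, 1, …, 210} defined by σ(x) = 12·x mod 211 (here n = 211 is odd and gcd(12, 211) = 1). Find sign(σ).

Orbit of 88 under x↦12x: [88, 1, 12, 144, 40, 58, 63]… (length divides ord_211(12)).
16 cycles of lengths [14, 14, 14, 14, 14, 14, 14, 14, 14, 14, 14, 14, 14, 14, 14, 1].
16 cycles on 211: each ℓ→(−1)^(ℓ−1), product (−1)^195 = -1.
(12|211)_J = -1 (Zolotarev's lemma cross-check).

-1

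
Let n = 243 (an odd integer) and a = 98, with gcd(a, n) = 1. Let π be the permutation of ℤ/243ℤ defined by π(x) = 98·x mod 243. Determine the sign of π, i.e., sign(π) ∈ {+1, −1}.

-1

Trace 208: π^k(208) = [208, 215, 172, 89, 217, 125, 100] for k=0..6.
14 cycles of lengths [54, 54, 54, 18, 18, 18, 6, 6, 6, 2, 2, 2, 2, 1].
n − c = 243 − 14 = 229; sign = (−1)^229 = -1.
Check: (98/243) = -1 by Zolotarev.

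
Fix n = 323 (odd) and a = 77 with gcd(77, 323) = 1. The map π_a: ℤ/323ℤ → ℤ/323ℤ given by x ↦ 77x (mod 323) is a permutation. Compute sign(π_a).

Start at x=77: 77 → 115 → 134 → 305 → 229 → 191 → 172 → … (one orbit).
Decompose π into cycles: lengths [8, 8, 8, 8, 8, 8, 8, 8, 8, 8, 8, 8, 8, 8, 8, 8, 8, 8, 8, 8, 8, 8, 8, 8, 8, 8, 8, 8, 8, 8, 8, 8, 8, 8, 8, 8, 8, 8, 1, 1, 1, 1, 1, 1, 1, 1, 1, 1, 1, 1, 1, 1, 1, 1, 1, 1, 1] (57 cycles, including the fixed point 0).
With 57 cycles on 323 points, sign = (−1)^{323−57} = +1.
Zolotarev: (77|323) = +1, matching the cycle-count sign.

+1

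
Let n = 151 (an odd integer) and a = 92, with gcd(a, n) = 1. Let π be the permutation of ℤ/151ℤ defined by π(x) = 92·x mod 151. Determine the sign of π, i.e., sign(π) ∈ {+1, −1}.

-1

Trace 8: π^k(8) = [8, 132, 64, 150, 59, 143, 19] for k=0..6.
Decompose π into cycles: lengths [10, 10, 10, 10, 10, 10, 10, 10, 10, 10, 10, 10, 10, 10, 10, 1] (16 cycles, including the fixed point 0).
With 16 cycles on 151 points, sign = (−1)^{151−16} = -1.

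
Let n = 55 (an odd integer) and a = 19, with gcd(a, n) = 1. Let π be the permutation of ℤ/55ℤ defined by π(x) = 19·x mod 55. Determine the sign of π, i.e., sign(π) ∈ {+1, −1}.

-1

Trace 31: π^k(31) = [31, 39, 26, 54, 36, 24, 16] for k=0..6.
Cycle lengths of π_19 on ℤ/55ℤ: [10, 10, 10, 10, 10, 2, 2, 1]; 8 cycles in total.
sign(π) = (−1)^{n − #cycles} = (−1)^{55−8} = (−1)^47 = -1.
(19|55)_J = -1 (Zolotarev's lemma cross-check).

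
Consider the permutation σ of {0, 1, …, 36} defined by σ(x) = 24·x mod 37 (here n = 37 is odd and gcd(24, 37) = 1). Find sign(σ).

Trace 26: π^k(26) = [26, 32, 28, 6, 33, 15, 27] for k=0..6.
Decompose π into cycles: lengths [36, 1] (2 cycles, including the fixed point 0).
Σ(ℓ_i−1) = 37−2 = 35; sign = (−1)^35 = -1.

-1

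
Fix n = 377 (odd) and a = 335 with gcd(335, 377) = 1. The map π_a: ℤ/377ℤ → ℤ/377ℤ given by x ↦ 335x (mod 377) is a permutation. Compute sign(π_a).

Orbit of 181 under x↦335x: [181, 315, 342, 339, 88, 74, 285]… (length divides ord_377(335)).
Cycle type of π: 42×8 + 7×4 + 6×2 + 1; total 15 cycles.
Σ(ℓ_i−1) = 377−15 = 362; sign = (−1)^362 = +1.
Zolotarev: (335|377) = +1, matching the cycle-count sign.

+1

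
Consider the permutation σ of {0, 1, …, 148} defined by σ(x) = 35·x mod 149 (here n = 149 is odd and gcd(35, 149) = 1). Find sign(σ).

Orbit of 6 under x↦35x: [6, 61, 49, 76, 127, 124, 19]… (length divides ord_149(35)).
The orbit structure of x ↦ 35x mod 149: 3 orbits of sizes [74, 74, 1].
With 3 cycles on 149 points, sign = (−1)^{149−3} = +1.
Check: (35/149) = +1 by Zolotarev.

+1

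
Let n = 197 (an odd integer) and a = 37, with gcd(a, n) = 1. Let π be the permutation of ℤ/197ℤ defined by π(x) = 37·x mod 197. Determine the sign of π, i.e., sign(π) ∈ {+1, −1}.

+1

Start at x=178: 178 → 85 → 190 → 135 → 70 → 29 → 88 → … (one orbit).
The orbit structure of x ↦ 37x mod 197: 5 orbits of sizes [49, 49, 49, 49, 1].
sign(π) = (−1)^{n − #cycles} = (−1)^{197−5} = (−1)^192 = +1.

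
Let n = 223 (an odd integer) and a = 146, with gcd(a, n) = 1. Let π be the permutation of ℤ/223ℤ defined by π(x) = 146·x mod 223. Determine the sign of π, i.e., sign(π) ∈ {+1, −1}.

+1

Start at x=64: 64 → 201 → 133 → 17 → 29 → 220 → 8 → … (one orbit).
The orbit structure of x ↦ 146x mod 223: 3 orbits of sizes [111, 111, 1].
Σ(ℓ_i−1) = 223−3 = 220; sign = (−1)^220 = +1.
Zolotarev: (146|223) = +1, matching the cycle-count sign.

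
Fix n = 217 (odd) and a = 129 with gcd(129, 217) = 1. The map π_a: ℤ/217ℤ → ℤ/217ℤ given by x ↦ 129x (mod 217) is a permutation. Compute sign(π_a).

Start at x=125: 125 → 67 → 180 → 1 → 129 → 149 → 125 (one orbit).
Cycle type of π: 6×31 + 3×10 + 1; total 42 cycles.
Σ(ℓ_i−1) = 217−42 = 175; sign = (−1)^175 = -1.
Check: (129/217) = -1 by Zolotarev.

-1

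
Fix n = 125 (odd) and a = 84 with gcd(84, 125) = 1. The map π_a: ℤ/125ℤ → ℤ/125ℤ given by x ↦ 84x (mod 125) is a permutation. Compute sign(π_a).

Start at x=121: 121 → 39 → 26 → 59 → 81 → 54 → 36 → … (one orbit).
Decompose π into cycles: lengths [50, 50, 10, 10, 2, 2, 1] (7 cycles, including the fixed point 0).
7 cycles on 125: each ℓ→(−1)^(ℓ−1), product (−1)^118 = +1.
Via Zolotarev, sign(π_{84}) = (84|125) = +1.

+1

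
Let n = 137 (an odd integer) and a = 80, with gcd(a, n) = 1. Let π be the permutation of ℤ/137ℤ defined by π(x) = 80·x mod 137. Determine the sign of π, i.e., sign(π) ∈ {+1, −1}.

-1

Trace 41: π^k(41) = [41, 129, 45, 38, 26, 25, 82] for k=0..6.
π_80 has 2 disjoint cycles with lengths [136, 1] on {0,…,136}.
sign(π) = (−1)^{n − #cycles} = (−1)^{137−2} = (−1)^135 = -1.
Check: (80/137) = -1 by Zolotarev.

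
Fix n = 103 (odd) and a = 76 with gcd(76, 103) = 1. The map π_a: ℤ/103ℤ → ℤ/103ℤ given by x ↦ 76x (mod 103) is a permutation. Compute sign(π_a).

Trace 34: π^k(34) = [34, 9, 66, 72, 13, 61, 1] for k=0..6.
Cycle type of π: 17×6 + 1; total 7 cycles.
7 cycles on 103: each ℓ→(−1)^(ℓ−1), product (−1)^96 = +1.
Via Zolotarev, sign(π_{76}) = (76|103) = +1.

+1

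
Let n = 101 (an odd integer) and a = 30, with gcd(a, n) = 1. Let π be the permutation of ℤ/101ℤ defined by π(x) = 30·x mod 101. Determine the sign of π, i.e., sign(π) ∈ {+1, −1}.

Orbit of 58 under x↦30x: [58, 23, 84, 96, 52, 45, 37]… (length divides ord_101(30)).
π_30 has 3 disjoint cycles with lengths [50, 50, 1] on {0,…,100}.
101 − 3 = 98 transpositions; sign(π) = (−1)^98 = +1.
The Jacobi symbol (30|101) = +1 (Zolotarev) agrees.

+1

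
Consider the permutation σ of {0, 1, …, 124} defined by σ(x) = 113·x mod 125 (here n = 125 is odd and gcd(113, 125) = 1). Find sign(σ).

-1

Trace 49: π^k(49) = [49, 37, 56, 78, 64, 107, 91] for k=0..6.
Cycle type of π: 100 + 20 + 4 + 1; total 4 cycles.
4 cycles on 125: each ℓ→(−1)^(ℓ−1), product (−1)^121 = -1.
(113|125)_J = -1 (Zolotarev's lemma cross-check).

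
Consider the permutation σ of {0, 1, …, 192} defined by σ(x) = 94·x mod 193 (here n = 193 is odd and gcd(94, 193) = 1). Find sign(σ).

-1

Trace 104: π^k(104) = [104, 126, 71, 112, 106, 121, 180] for k=0..6.
Decompose π into cycles: lengths [64, 64, 64, 1] (4 cycles, including the fixed point 0).
Σ(ℓ_i−1) = 193−4 = 189; sign = (−1)^189 = -1.
Via Zolotarev, sign(π_{94}) = (94|193) = -1.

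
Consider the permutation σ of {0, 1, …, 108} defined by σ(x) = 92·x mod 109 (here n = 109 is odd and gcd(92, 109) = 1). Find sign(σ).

Start at x=19: 19 → 4 → 41 → 66 → 77 → 108 → 17 → … (one orbit).
Cycle type of π: 36×3 + 1; total 4 cycles.
4 cycles on 109: each ℓ→(−1)^(ℓ−1), product (−1)^105 = -1.
(92|109)_J = -1 (Zolotarev's lemma cross-check).

-1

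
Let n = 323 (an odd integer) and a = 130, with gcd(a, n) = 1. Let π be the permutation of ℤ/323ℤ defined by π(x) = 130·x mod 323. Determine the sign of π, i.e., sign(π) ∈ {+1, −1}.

Start at x=158: 158 → 191 → 282 → 161 → 258 → 271 → 23 → … (one orbit).
6 cycles of lengths [144, 144, 16, 9, 9, 1].
sign(π) = (−1)^{n − #cycles} = (−1)^{323−6} = (−1)^317 = -1.
Zolotarev: (130|323) = -1, matching the cycle-count sign.

-1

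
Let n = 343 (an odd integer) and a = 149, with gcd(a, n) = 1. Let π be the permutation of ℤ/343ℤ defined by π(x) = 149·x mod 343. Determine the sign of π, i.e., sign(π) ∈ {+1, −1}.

Trace 256: π^k(256) = [256, 71, 289, 186, 274, 9, 312] for k=0..6.
π_149 has 7 disjoint cycles with lengths [147, 147, 21, 21, 3, 3, 1] on {0,…,342}.
343 − 7 = 336 transpositions; sign(π) = (−1)^336 = +1.
(149|343)_J = +1 (Zolotarev's lemma cross-check).

+1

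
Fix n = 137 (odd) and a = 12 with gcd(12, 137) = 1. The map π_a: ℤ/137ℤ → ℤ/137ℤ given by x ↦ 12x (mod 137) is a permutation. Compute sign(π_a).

-1

Orbit of 23 under x↦12x: [23, 2, 24, 14, 31, 98, 80]… (length divides ord_137(12)).
2 cycles of lengths [136, 1].
sign(π) = (−1)^{n − #cycles} = (−1)^{137−2} = (−1)^135 = -1.
The Jacobi symbol (12|137) = -1 (Zolotarev) agrees.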